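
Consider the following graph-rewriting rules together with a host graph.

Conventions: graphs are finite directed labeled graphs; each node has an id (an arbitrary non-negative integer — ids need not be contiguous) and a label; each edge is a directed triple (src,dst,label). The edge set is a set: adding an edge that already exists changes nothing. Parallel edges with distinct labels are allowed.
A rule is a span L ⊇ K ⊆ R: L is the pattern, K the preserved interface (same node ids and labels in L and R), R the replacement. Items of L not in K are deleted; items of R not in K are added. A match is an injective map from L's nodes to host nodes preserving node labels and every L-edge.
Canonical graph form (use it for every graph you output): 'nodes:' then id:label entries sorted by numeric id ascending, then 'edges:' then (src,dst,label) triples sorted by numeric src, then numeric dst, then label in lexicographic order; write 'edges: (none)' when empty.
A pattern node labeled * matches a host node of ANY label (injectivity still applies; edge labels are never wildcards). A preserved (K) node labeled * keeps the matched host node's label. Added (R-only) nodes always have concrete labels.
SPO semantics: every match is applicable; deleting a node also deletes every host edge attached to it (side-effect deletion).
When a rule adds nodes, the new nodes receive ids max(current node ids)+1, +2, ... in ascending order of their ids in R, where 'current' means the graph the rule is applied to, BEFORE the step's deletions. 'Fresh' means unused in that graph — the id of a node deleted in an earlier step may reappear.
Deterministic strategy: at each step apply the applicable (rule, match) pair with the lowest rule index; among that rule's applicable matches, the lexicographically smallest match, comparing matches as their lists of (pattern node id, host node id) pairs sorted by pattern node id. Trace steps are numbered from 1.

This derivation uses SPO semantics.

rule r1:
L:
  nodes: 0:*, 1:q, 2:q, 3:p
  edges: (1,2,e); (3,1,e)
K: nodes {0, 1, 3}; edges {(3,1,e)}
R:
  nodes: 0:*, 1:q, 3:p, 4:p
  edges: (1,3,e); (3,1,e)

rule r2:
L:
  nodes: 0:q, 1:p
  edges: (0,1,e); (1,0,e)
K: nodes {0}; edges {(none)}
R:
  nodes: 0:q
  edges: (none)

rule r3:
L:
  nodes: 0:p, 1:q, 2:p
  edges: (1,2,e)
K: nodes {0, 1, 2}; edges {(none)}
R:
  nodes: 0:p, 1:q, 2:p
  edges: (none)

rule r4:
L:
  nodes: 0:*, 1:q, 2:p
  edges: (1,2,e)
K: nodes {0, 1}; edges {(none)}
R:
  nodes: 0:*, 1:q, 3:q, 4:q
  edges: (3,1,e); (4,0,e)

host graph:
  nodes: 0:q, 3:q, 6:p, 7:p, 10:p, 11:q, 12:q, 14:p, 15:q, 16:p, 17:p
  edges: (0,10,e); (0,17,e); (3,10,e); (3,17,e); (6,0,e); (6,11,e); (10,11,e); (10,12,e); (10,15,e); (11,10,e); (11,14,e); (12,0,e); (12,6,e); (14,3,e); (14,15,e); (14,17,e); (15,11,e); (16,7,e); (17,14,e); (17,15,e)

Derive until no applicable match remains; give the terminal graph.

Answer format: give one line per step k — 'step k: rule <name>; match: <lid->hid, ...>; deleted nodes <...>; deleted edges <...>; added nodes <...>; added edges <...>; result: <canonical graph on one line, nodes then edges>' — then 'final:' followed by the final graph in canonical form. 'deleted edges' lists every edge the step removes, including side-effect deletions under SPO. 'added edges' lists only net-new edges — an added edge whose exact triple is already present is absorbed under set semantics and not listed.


step 1: rule r1; match: 0->0, 1->15, 2->11, 3->10; deleted nodes 11; deleted edges (6,11,e); (10,11,e); (11,10,e); (11,14,e); (15,11,e); added nodes 18; added edges (15,10,e); result: nodes: 0:q, 3:q, 6:p, 7:p, 10:p, 12:q, 14:p, 15:q, 16:p, 17:p, 18:p edges: (0,10,e); (0,17,e); (3,10,e); (3,17,e); (6,0,e); (10,12,e); (10,15,e); (12,0,e); (12,6,e); (14,3,e); (14,15,e); (14,17,e); (15,10,e); (16,7,e); (17,14,e); (17,15,e)
step 2: rule r1; match: 0->3, 1->12, 2->0, 3->10; deleted nodes 0; deleted edges (0,10,e); (0,17,e); (6,0,e); (12,0,e); added nodes 19; added edges (12,10,e); result: nodes: 3:q, 6:p, 7:p, 10:p, 12:q, 14:p, 15:q, 16:p, 17:p, 18:p, 19:p edges: (3,10,e); (3,17,e); (10,12,e); (10,15,e); (12,6,e); (12,10,e); (14,3,e); (14,15,e); (14,17,e); (15,10,e); (16,7,e); (17,14,e); (17,15,e)
step 3: rule r2; match: 0->12, 1->10; deleted nodes 10; deleted edges (3,10,e); (10,12,e); (10,15,e); (12,10,e); (15,10,e); added nodes (none); added edges (none); result: nodes: 3:q, 6:p, 7:p, 12:q, 14:p, 15:q, 16:p, 17:p, 18:p, 19:p edges: (3,17,e); (12,6,e); (14,3,e); (14,15,e); (14,17,e); (16,7,e); (17,14,e); (17,15,e)
step 4: rule r3; match: 0->6, 1->3, 2->17; deleted nodes (none); deleted edges (3,17,e); added nodes (none); added edges (none); result: nodes: 3:q, 6:p, 7:p, 12:q, 14:p, 15:q, 16:p, 17:p, 18:p, 19:p edges: (12,6,e); (14,3,e); (14,15,e); (14,17,e); (16,7,e); (17,14,e); (17,15,e)
step 5: rule r3; match: 0->7, 1->12, 2->6; deleted nodes (none); deleted edges (12,6,e); added nodes (none); added edges (none); result: nodes: 3:q, 6:p, 7:p, 12:q, 14:p, 15:q, 16:p, 17:p, 18:p, 19:p edges: (14,3,e); (14,15,e); (14,17,e); (16,7,e); (17,14,e); (17,15,e)
final:
nodes: 3:q, 6:p, 7:p, 12:q, 14:p, 15:q, 16:p, 17:p, 18:p, 19:p
edges: (14,3,e); (14,15,e); (14,17,e); (16,7,e); (17,14,e); (17,15,e)


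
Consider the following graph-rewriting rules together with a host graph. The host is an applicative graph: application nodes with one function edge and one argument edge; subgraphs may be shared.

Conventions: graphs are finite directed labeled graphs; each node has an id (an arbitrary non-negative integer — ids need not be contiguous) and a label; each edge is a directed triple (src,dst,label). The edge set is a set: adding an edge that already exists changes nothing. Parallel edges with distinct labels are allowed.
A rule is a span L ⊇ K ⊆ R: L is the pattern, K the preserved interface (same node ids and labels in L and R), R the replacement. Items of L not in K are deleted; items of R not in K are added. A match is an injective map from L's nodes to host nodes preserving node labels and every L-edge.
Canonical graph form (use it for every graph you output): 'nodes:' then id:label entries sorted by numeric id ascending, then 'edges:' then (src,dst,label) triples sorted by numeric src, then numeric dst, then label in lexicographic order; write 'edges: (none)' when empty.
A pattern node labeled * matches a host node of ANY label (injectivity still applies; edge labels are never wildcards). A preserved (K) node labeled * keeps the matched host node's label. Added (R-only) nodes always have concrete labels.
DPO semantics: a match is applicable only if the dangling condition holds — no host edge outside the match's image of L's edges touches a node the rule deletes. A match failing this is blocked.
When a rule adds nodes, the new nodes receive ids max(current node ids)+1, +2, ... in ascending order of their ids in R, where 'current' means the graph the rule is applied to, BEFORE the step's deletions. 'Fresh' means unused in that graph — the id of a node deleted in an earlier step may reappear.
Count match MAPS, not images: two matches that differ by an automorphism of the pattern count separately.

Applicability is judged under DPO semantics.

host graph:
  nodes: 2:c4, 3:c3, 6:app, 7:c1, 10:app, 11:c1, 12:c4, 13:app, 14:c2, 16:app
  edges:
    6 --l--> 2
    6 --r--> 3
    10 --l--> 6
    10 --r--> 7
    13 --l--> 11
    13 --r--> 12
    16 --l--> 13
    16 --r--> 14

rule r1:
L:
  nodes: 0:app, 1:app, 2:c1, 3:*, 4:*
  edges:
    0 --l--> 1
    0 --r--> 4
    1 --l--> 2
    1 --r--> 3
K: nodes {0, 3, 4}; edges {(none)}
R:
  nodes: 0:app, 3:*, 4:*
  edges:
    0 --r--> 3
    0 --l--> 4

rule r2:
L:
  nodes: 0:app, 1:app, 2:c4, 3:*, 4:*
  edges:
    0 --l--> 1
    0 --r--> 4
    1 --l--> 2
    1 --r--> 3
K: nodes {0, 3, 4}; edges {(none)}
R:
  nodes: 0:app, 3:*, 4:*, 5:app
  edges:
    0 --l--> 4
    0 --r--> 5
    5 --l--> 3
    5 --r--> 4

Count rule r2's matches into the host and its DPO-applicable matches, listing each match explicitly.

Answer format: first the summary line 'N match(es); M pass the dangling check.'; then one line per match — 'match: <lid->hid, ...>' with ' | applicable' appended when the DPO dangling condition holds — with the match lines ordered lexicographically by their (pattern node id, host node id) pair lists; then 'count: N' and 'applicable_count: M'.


1 match(es); 1 pass the dangling check.
match: 0->10, 1->6, 2->2, 3->3, 4->7 | applicable
count: 1
applicable_count: 1


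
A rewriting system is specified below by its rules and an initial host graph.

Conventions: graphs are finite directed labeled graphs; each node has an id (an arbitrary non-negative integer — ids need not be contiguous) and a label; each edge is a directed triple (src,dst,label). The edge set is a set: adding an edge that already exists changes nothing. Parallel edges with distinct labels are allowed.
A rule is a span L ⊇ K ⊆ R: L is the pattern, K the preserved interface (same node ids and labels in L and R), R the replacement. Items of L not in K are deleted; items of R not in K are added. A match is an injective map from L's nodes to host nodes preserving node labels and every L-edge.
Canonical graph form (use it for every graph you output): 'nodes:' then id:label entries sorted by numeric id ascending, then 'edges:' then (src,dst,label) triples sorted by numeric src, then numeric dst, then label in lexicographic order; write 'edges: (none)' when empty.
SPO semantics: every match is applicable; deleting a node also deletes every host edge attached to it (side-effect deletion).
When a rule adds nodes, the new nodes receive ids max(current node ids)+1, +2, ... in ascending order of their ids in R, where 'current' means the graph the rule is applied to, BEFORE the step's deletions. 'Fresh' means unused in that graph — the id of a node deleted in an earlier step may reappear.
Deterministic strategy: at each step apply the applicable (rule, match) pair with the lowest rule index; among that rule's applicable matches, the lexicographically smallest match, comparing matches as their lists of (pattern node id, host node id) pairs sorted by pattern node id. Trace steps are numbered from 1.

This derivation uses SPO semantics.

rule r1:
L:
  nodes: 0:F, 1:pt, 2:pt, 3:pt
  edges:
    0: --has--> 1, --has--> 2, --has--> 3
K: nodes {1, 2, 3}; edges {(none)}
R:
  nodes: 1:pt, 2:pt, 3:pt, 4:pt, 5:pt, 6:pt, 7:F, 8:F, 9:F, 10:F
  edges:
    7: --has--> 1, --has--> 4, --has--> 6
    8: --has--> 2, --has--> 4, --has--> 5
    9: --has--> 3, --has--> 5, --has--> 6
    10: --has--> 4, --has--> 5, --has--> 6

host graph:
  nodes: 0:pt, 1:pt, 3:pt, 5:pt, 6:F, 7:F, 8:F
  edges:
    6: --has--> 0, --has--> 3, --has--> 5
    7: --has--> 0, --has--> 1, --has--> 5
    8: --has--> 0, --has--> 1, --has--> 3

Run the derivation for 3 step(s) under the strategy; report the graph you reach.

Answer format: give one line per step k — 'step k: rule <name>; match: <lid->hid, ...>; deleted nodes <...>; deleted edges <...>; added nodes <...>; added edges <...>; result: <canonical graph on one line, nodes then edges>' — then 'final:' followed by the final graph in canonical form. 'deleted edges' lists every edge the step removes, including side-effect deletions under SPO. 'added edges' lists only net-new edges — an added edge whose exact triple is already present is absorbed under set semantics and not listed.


step 1: rule r1; match: 0->6, 1->0, 2->3, 3->5; deleted nodes 6; deleted edges (6,0,has); (6,3,has); (6,5,has); added nodes 9, 10, 11, 12, 13, 14, 15; added edges (12,0,has); (12,9,has); (12,11,has); (13,3,has); (13,9,has); (13,10,has); (14,5,has); (14,10,has); (14,11,has); (15,9,has); (15,10,has); (15,11,has); result: nodes: 0:pt, 1:pt, 3:pt, 5:pt, 7:F, 8:F, 9:pt, 10:pt, 11:pt, 12:F, 13:F, 14:F, 15:F edges: (7,0,has); (7,1,has); (7,5,has); (8,0,has); (8,1,has); (8,3,has); (12,0,has); (12,9,has); (12,11,has); (13,3,has); (13,9,has); (13,10,has); (14,5,has); (14,10,has); (14,11,has); (15,9,has); (15,10,has); (15,11,has)
step 2: rule r1; match: 0->7, 1->0, 2->1, 3->5; deleted nodes 7; deleted edges (7,0,has); (7,1,has); (7,5,has); added nodes 16, 17, 18, 19, 20, 21, 22; added edges (19,0,has); (19,16,has); (19,18,has); (20,1,has); (20,16,has); (20,17,has); (21,5,has); (21,17,has); (21,18,has); (22,16,has); (22,17,has); (22,18,has); result: nodes: 0:pt, 1:pt, 3:pt, 5:pt, 8:F, 9:pt, 10:pt, 11:pt, 12:F, 13:F, 14:F, 15:F, 16:pt, 17:pt, 18:pt, 19:F, 20:F, 21:F, 22:F edges: (8,0,has); (8,1,has); (8,3,has); (12,0,has); (12,9,has); (12,11,has); (13,3,has); (13,9,has); (13,10,has); (14,5,has); (14,10,has); (14,11,has); (15,9,has); (15,10,has); (15,11,has); (19,0,has); (19,16,has); (19,18,has); (20,1,has); (20,16,has); (20,17,has); (21,5,has); (21,17,has); (21,18,has); (22,16,has); (22,17,has); (22,18,has)
step 3: rule r1; match: 0->8, 1->0, 2->1, 3->3; deleted nodes 8; deleted edges (8,0,has); (8,1,has); (8,3,has); added nodes 23, 24, 25, 26, 27, 28, 29; added edges (26,0,has); (26,23,has); (26,25,has); (27,1,has); (27,23,has); (27,24,has); (28,3,has); (28,24,has); (28,25,has); (29,23,has); (29,24,has); (29,25,has); result: nodes: 0:pt, 1:pt, 3:pt, 5:pt, 9:pt, 10:pt, 11:pt, 12:F, 13:F, 14:F, 15:F, 16:pt, 17:pt, 18:pt, 19:F, 20:F, 21:F, 22:F, 23:pt, 24:pt, 25:pt, 26:F, 27:F, 28:F, 29:F edges: (12,0,has); (12,9,has); (12,11,has); (13,3,has); (13,9,has); (13,10,has); (14,5,has); (14,10,has); (14,11,has); (15,9,has); (15,10,has); (15,11,has); (19,0,has); (19,16,has); (19,18,has); (20,1,has); (20,16,has); (20,17,has); (21,5,has); (21,17,has); (21,18,has); (22,16,has); (22,17,has); (22,18,has); (26,0,has); (26,23,has); (26,25,has); (27,1,has); (27,23,has); (27,24,has); (28,3,has); (28,24,has); (28,25,has); (29,23,has); (29,24,has); (29,25,has)
final:
nodes: 0:pt, 1:pt, 3:pt, 5:pt, 9:pt, 10:pt, 11:pt, 12:F, 13:F, 14:F, 15:F, 16:pt, 17:pt, 18:pt, 19:F, 20:F, 21:F, 22:F, 23:pt, 24:pt, 25:pt, 26:F, 27:F, 28:F, 29:F
edges: (12,0,has); (12,9,has); (12,11,has); (13,3,has); (13,9,has); (13,10,has); (14,5,has); (14,10,has); (14,11,has); (15,9,has); (15,10,has); (15,11,has); (19,0,has); (19,16,has); (19,18,has); (20,1,has); (20,16,has); (20,17,has); (21,5,has); (21,17,has); (21,18,has); (22,16,has); (22,17,has); (22,18,has); (26,0,has); (26,23,has); (26,25,has); (27,1,has); (27,23,has); (27,24,has); (28,3,has); (28,24,has); (28,25,has); (29,23,has); (29,24,has); (29,25,has)


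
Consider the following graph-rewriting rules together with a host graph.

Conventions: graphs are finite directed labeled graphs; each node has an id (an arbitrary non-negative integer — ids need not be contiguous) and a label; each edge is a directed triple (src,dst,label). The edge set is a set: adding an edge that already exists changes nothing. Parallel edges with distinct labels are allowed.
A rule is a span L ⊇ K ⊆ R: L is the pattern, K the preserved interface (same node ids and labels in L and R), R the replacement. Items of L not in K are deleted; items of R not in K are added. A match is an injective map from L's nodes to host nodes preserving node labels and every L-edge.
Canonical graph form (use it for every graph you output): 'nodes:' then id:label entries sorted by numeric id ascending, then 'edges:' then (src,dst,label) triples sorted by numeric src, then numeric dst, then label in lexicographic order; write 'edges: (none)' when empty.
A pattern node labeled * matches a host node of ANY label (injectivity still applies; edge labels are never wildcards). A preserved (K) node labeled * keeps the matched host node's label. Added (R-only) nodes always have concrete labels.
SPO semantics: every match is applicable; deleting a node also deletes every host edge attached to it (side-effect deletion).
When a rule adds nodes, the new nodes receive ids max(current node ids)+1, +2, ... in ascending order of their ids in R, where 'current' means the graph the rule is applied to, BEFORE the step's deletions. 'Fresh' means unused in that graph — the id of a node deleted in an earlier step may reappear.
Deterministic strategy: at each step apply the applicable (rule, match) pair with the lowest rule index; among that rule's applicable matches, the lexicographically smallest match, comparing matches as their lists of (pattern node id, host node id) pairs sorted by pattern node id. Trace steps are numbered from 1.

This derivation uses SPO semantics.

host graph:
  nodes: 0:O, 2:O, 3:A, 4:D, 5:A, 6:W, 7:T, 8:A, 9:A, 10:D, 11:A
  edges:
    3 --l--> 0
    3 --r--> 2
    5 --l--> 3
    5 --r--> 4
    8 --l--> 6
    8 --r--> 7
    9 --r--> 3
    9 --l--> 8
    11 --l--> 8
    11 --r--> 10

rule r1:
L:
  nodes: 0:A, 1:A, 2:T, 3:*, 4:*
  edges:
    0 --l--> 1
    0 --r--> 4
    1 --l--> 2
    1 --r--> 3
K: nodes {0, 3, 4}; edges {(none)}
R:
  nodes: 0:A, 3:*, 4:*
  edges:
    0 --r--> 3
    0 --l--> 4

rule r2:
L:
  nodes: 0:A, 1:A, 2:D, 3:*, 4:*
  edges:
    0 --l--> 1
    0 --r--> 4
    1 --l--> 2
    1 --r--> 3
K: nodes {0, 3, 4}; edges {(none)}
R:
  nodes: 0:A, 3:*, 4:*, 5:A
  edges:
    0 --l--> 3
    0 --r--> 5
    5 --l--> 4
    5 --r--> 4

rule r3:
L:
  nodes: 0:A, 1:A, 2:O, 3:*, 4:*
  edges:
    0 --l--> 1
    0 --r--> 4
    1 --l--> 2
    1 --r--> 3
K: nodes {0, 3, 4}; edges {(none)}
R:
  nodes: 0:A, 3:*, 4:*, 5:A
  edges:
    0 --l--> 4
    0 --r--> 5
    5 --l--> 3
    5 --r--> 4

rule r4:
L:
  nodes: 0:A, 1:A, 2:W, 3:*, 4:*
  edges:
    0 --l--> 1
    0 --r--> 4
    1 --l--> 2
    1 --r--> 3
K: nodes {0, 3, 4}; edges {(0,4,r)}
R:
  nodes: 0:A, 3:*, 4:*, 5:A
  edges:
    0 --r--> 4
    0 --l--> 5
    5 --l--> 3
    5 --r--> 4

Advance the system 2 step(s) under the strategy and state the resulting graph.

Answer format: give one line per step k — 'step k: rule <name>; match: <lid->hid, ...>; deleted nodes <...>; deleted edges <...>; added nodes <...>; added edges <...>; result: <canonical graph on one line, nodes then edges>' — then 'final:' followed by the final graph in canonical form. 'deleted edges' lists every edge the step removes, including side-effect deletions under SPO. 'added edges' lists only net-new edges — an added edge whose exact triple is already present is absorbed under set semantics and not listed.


step 1: rule r3; match: 0->5, 1->3, 2->0, 3->2, 4->4; deleted nodes 0, 3; deleted edges (3,0,l); (3,2,r); (5,3,l); (5,4,r); (9,3,r); added nodes 12; added edges (5,4,l); (5,12,r); (12,2,l); (12,4,r); result: nodes: 2:O, 4:D, 5:A, 6:W, 7:T, 8:A, 9:A, 10:D, 11:A, 12:A edges: (5,4,l); (5,12,r); (8,6,l); (8,7,r); (9,8,l); (11,8,l); (11,10,r); (12,2,l); (12,4,r)
step 2: rule r4; match: 0->11, 1->8, 2->6, 3->7, 4->10; deleted nodes 6, 8; deleted edges (8,6,l); (8,7,r); (9,8,l); (11,8,l); added nodes 13; added edges (11,13,l); (13,7,l); (13,10,r); result: nodes: 2:O, 4:D, 5:A, 7:T, 9:A, 10:D, 11:A, 12:A, 13:A edges: (5,4,l); (5,12,r); (11,10,r); (11,13,l); (12,2,l); (12,4,r); (13,7,l); (13,10,r)
final:
nodes: 2:O, 4:D, 5:A, 7:T, 9:A, 10:D, 11:A, 12:A, 13:A
edges: (5,4,l); (5,12,r); (11,10,r); (11,13,l); (12,2,l); (12,4,r); (13,7,l); (13,10,r)


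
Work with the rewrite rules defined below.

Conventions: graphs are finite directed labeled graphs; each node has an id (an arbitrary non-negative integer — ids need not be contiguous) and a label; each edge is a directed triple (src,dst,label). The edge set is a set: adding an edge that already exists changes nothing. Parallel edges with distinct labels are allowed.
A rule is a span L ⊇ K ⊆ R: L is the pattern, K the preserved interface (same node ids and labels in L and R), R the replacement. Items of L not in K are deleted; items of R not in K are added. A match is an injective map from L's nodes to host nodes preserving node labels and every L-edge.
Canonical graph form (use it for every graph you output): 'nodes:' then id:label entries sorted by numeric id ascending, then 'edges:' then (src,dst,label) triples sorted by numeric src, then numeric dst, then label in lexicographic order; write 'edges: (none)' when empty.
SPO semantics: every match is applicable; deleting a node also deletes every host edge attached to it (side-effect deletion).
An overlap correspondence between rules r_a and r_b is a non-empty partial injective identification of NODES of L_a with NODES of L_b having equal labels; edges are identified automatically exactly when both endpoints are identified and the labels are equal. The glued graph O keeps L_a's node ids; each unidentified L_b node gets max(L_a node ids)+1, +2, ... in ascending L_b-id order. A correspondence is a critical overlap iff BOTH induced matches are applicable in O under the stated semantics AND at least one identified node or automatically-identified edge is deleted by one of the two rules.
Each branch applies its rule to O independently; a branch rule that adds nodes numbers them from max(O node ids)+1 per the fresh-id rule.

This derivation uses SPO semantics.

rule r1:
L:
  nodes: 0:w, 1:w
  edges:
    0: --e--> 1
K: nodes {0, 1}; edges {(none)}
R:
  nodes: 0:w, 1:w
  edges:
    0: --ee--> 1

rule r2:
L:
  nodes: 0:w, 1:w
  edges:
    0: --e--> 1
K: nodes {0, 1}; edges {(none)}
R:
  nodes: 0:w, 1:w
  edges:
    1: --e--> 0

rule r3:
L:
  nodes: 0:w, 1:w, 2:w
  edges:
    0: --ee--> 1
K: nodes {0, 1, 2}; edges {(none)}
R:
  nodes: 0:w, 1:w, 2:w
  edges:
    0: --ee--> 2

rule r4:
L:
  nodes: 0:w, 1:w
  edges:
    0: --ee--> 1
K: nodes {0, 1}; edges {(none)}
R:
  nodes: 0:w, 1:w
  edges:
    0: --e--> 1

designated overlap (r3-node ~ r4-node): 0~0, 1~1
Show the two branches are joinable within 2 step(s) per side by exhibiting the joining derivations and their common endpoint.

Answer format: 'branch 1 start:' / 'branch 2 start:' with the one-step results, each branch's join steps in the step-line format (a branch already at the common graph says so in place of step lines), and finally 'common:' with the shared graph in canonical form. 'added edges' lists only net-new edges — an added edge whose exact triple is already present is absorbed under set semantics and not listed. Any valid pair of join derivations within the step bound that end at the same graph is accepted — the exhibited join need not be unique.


branch 1 start:
nodes: 0:w, 1:w, 2:w
edges: (0,2,ee)
branch 2 start:
nodes: 0:w, 1:w, 2:w
edges: (0,1,e)
branch 1 step 1: rule r3; match: 0->0, 1->2, 2->1; deleted nodes (none); deleted edges (0,2,ee); added nodes (none); added edges (0,1,ee); result: nodes: 0:w, 1:w, 2:w edges: (0,1,ee)
branch 2 step 1: rule r1; match: 0->0, 1->1; deleted nodes (none); deleted edges (0,1,e); added nodes (none); added edges (0,1,ee); result: nodes: 0:w, 1:w, 2:w edges: (0,1,ee)
common:
nodes: 0:w, 1:w, 2:w
edges: (0,1,ee)


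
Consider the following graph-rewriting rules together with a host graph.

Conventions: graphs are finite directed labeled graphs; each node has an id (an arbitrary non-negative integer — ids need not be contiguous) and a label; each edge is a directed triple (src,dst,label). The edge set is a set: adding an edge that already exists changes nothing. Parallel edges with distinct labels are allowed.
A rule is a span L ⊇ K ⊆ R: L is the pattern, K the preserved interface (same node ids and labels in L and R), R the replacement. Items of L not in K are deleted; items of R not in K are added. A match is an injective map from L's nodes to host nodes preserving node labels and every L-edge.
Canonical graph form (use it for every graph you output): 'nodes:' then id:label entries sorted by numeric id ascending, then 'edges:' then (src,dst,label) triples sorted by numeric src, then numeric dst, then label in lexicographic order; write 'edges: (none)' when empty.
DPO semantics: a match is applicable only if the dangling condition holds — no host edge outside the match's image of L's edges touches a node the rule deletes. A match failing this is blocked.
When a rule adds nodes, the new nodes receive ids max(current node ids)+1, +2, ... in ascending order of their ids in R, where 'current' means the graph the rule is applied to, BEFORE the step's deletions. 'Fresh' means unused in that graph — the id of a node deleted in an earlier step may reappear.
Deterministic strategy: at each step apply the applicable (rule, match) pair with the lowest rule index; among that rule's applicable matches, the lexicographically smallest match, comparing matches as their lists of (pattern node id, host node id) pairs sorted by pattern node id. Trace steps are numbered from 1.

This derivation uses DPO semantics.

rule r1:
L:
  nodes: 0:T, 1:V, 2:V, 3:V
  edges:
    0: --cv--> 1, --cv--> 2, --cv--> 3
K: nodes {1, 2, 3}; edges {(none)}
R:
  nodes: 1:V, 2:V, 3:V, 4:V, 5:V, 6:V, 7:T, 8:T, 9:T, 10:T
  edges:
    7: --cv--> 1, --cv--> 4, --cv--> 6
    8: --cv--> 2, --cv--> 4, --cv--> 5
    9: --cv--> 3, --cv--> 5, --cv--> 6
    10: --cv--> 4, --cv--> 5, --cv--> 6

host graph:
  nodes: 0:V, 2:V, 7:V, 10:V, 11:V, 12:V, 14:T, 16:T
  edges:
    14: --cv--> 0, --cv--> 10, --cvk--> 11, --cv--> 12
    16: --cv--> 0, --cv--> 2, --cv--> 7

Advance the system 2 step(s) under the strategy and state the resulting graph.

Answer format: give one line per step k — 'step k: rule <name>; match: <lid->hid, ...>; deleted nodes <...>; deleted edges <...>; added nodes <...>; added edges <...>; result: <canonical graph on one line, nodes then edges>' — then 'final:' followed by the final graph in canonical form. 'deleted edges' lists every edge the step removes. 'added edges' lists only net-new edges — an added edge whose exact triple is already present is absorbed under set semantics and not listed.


step 1: rule r1; match: 0->16, 1->0, 2->2, 3->7; deleted nodes 16; deleted edges (16,0,cv); (16,2,cv); (16,7,cv); added nodes 17, 18, 19, 20, 21, 22, 23; added edges (20,0,cv); (20,17,cv); (20,19,cv); (21,2,cv); (21,17,cv); (21,18,cv); (22,7,cv); (22,18,cv); (22,19,cv); (23,17,cv); (23,18,cv); (23,19,cv); result: nodes: 0:V, 2:V, 7:V, 10:V, 11:V, 12:V, 14:T, 17:V, 18:V, 19:V, 20:T, 21:T, 22:T, 23:T edges: (14,0,cv); (14,10,cv); (14,11,cvk); (14,12,cv); (20,0,cv); (20,17,cv); (20,19,cv); (21,2,cv); (21,17,cv); (21,18,cv); (22,7,cv); (22,18,cv); (22,19,cv); (23,17,cv); (23,18,cv); (23,19,cv)
step 2: rule r1; match: 0->20, 1->0, 2->17, 3->19; deleted nodes 20; deleted edges (20,0,cv); (20,17,cv); (20,19,cv); added nodes 24, 25, 26, 27, 28, 29, 30; added edges (27,0,cv); (27,24,cv); (27,26,cv); (28,17,cv); (28,24,cv); (28,25,cv); (29,19,cv); (29,25,cv); (29,26,cv); (30,24,cv); (30,25,cv); (30,26,cv); result: nodes: 0:V, 2:V, 7:V, 10:V, 11:V, 12:V, 14:T, 17:V, 18:V, 19:V, 21:T, 22:T, 23:T, 24:V, 25:V, 26:V, 27:T, 28:T, 29:T, 30:T edges: (14,0,cv); (14,10,cv); (14,11,cvk); (14,12,cv); (21,2,cv); (21,17,cv); (21,18,cv); (22,7,cv); (22,18,cv); (22,19,cv); (23,17,cv); (23,18,cv); (23,19,cv); (27,0,cv); (27,24,cv); (27,26,cv); (28,17,cv); (28,24,cv); (28,25,cv); (29,19,cv); (29,25,cv); (29,26,cv); (30,24,cv); (30,25,cv); (30,26,cv)
final:
nodes: 0:V, 2:V, 7:V, 10:V, 11:V, 12:V, 14:T, 17:V, 18:V, 19:V, 21:T, 22:T, 23:T, 24:V, 25:V, 26:V, 27:T, 28:T, 29:T, 30:T
edges: (14,0,cv); (14,10,cv); (14,11,cvk); (14,12,cv); (21,2,cv); (21,17,cv); (21,18,cv); (22,7,cv); (22,18,cv); (22,19,cv); (23,17,cv); (23,18,cv); (23,19,cv); (27,0,cv); (27,24,cv); (27,26,cv); (28,17,cv); (28,24,cv); (28,25,cv); (29,19,cv); (29,25,cv); (29,26,cv); (30,24,cv); (30,25,cv); (30,26,cv)


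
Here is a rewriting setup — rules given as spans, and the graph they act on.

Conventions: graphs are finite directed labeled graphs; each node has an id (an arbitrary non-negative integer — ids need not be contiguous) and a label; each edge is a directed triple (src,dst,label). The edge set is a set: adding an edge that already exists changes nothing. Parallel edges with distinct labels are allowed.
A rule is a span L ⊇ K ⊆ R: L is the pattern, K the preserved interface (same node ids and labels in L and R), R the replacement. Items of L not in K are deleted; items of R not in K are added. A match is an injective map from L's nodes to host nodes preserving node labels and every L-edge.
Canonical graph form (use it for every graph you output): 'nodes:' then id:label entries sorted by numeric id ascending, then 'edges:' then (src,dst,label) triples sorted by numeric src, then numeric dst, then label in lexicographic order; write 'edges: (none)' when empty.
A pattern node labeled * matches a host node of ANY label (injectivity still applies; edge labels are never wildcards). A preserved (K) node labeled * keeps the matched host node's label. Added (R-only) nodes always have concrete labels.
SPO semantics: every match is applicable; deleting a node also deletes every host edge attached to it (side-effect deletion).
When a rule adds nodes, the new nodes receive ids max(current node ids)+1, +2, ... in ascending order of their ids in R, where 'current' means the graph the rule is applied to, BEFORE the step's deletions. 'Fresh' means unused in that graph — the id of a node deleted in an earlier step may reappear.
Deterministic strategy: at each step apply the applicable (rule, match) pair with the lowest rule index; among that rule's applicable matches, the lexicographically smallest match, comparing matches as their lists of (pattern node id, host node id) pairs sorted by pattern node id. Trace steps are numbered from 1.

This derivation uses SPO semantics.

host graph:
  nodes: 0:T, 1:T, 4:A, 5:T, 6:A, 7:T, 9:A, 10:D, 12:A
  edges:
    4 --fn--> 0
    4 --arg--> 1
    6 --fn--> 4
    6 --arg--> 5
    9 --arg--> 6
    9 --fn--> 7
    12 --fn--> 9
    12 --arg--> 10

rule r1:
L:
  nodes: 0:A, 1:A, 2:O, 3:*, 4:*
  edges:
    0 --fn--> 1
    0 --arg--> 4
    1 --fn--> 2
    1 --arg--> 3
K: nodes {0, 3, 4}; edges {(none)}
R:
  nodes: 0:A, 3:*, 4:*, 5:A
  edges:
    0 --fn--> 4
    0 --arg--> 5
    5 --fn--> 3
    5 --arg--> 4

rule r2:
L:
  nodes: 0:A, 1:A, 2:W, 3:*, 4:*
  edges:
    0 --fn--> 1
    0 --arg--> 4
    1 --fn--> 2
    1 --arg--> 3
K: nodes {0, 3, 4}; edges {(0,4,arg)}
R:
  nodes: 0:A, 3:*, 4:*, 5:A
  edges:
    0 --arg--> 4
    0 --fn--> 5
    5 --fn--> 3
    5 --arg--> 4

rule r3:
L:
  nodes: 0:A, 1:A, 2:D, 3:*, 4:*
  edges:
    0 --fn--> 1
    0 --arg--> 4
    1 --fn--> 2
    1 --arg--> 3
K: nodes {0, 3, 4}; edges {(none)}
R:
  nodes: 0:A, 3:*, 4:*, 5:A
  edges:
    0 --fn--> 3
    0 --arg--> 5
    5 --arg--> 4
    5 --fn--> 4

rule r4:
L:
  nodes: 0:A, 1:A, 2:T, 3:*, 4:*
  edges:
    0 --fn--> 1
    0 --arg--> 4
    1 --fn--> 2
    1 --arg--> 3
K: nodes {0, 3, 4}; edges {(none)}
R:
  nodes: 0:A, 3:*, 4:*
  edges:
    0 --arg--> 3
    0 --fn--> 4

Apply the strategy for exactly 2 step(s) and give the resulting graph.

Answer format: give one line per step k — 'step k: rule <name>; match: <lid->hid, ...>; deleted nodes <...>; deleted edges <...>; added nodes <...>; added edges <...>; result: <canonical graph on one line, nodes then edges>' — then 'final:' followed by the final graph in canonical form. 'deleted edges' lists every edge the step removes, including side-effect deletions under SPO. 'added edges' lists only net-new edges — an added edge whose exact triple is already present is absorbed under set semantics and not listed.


step 1: rule r4; match: 0->6, 1->4, 2->0, 3->1, 4->5; deleted nodes 0, 4; deleted edges (4,0,fn); (4,1,arg); (6,4,fn); (6,5,arg); added nodes (none); added edges (6,1,arg); (6,5,fn); result: nodes: 1:T, 5:T, 6:A, 7:T, 9:A, 10:D, 12:A edges: (6,1,arg); (6,5,fn); (9,6,arg); (9,7,fn); (12,9,fn); (12,10,arg)
step 2: rule r4; match: 0->12, 1->9, 2->7, 3->6, 4->10; deleted nodes 7, 9; deleted edges (9,6,arg); (9,7,fn); (12,9,fn); (12,10,arg); added nodes (none); added edges (12,6,arg); (12,10,fn); result: nodes: 1:T, 5:T, 6:A, 10:D, 12:A edges: (6,1,arg); (6,5,fn); (12,6,arg); (12,10,fn)
final:
nodes: 1:T, 5:T, 6:A, 10:D, 12:A
edges: (6,1,arg); (6,5,fn); (12,6,arg); (12,10,fn)


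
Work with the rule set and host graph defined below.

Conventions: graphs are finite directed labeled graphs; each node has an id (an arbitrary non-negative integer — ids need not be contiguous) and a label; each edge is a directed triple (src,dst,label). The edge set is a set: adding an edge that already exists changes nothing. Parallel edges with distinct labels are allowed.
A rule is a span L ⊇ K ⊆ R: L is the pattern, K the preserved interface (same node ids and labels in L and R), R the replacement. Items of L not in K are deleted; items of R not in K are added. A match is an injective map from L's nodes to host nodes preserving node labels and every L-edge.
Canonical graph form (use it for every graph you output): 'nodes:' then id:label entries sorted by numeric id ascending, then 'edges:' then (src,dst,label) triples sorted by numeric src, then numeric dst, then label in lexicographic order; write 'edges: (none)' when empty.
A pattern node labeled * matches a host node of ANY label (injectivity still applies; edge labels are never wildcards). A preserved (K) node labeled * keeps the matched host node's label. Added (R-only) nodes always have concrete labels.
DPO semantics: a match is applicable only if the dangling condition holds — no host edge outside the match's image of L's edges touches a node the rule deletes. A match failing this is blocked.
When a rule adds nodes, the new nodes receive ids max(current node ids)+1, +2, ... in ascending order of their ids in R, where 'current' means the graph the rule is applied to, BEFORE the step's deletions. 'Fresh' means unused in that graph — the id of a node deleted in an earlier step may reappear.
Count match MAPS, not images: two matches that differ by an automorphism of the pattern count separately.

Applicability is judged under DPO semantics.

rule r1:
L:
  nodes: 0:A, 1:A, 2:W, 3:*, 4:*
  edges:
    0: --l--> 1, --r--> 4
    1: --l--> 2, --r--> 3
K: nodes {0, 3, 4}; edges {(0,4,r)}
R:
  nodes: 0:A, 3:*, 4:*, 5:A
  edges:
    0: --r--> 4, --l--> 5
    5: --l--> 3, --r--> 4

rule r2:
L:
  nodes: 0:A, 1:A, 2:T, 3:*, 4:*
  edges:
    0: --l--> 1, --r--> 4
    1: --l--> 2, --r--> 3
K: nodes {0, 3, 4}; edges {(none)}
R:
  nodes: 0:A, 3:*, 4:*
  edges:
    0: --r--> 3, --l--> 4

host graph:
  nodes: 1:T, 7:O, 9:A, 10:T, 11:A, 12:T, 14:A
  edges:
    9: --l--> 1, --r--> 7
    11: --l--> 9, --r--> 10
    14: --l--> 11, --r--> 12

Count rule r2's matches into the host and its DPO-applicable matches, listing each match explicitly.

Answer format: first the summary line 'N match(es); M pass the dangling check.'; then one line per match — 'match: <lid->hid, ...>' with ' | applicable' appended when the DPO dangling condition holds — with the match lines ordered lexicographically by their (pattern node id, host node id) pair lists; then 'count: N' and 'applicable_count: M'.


1 match(es); 1 pass the dangling check.
match: 0->11, 1->9, 2->1, 3->7, 4->10 | applicable
count: 1
applicable_count: 1


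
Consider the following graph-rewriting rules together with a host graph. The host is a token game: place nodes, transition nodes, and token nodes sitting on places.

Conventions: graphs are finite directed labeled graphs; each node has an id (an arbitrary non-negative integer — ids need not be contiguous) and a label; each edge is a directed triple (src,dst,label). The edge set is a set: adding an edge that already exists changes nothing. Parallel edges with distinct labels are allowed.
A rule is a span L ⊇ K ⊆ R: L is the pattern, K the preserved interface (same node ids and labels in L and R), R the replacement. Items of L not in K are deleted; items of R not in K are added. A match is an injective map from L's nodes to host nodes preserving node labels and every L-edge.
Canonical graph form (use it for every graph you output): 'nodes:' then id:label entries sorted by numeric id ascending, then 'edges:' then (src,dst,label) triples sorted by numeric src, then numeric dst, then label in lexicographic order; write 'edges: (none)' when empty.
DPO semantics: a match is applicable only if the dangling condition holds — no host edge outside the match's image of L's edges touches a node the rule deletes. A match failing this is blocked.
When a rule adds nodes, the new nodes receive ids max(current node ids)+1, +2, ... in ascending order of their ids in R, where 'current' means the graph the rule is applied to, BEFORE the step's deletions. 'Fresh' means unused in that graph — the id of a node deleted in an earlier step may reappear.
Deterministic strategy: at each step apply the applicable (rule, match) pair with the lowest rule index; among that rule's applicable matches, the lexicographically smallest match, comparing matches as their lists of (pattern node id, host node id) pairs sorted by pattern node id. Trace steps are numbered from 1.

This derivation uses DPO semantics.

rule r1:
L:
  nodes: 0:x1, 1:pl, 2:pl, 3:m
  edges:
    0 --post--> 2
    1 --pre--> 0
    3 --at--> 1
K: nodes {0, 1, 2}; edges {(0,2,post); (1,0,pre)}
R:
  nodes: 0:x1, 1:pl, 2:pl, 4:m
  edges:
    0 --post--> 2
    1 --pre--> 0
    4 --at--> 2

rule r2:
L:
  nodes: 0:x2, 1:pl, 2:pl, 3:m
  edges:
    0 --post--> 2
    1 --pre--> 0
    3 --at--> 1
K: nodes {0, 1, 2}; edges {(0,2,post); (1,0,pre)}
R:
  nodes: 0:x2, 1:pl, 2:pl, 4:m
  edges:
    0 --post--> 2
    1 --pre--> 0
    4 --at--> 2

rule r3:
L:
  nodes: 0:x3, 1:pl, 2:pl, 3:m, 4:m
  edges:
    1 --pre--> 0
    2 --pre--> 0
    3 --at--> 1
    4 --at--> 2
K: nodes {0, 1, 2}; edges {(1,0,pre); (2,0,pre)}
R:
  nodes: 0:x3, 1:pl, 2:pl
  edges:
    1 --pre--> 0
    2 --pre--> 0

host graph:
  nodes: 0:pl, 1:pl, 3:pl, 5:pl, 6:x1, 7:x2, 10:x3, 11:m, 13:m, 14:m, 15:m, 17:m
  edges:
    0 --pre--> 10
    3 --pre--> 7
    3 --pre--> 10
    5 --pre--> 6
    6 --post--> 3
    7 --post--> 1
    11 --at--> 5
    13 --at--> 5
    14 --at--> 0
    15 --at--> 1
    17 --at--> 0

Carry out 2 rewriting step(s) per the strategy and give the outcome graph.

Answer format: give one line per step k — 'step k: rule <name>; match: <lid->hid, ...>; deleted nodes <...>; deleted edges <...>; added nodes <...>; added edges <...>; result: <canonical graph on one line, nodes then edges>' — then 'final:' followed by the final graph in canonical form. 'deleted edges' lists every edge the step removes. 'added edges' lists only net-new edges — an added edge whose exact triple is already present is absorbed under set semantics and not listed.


step 1: rule r1; match: 0->6, 1->5, 2->3, 3->11; deleted nodes 11; deleted edges (11,5,at); added nodes 18; added edges (18,3,at); result: nodes: 0:pl, 1:pl, 3:pl, 5:pl, 6:x1, 7:x2, 10:x3, 13:m, 14:m, 15:m, 17:m, 18:m edges: (0,10,pre); (3,7,pre); (3,10,pre); (5,6,pre); (6,3,post); (7,1,post); (13,5,at); (14,0,at); (15,1,at); (17,0,at); (18,3,at)
step 2: rule r1; match: 0->6, 1->5, 2->3, 3->13; deleted nodes 13; deleted edges (13,5,at); added nodes 19; added edges (19,3,at); result: nodes: 0:pl, 1:pl, 3:pl, 5:pl, 6:x1, 7:x2, 10:x3, 14:m, 15:m, 17:m, 18:m, 19:m edges: (0,10,pre); (3,7,pre); (3,10,pre); (5,6,pre); (6,3,post); (7,1,post); (14,0,at); (15,1,at); (17,0,at); (18,3,at); (19,3,at)
final:
nodes: 0:pl, 1:pl, 3:pl, 5:pl, 6:x1, 7:x2, 10:x3, 14:m, 15:m, 17:m, 18:m, 19:m
edges: (0,10,pre); (3,7,pre); (3,10,pre); (5,6,pre); (6,3,post); (7,1,post); (14,0,at); (15,1,at); (17,0,at); (18,3,at); (19,3,at)


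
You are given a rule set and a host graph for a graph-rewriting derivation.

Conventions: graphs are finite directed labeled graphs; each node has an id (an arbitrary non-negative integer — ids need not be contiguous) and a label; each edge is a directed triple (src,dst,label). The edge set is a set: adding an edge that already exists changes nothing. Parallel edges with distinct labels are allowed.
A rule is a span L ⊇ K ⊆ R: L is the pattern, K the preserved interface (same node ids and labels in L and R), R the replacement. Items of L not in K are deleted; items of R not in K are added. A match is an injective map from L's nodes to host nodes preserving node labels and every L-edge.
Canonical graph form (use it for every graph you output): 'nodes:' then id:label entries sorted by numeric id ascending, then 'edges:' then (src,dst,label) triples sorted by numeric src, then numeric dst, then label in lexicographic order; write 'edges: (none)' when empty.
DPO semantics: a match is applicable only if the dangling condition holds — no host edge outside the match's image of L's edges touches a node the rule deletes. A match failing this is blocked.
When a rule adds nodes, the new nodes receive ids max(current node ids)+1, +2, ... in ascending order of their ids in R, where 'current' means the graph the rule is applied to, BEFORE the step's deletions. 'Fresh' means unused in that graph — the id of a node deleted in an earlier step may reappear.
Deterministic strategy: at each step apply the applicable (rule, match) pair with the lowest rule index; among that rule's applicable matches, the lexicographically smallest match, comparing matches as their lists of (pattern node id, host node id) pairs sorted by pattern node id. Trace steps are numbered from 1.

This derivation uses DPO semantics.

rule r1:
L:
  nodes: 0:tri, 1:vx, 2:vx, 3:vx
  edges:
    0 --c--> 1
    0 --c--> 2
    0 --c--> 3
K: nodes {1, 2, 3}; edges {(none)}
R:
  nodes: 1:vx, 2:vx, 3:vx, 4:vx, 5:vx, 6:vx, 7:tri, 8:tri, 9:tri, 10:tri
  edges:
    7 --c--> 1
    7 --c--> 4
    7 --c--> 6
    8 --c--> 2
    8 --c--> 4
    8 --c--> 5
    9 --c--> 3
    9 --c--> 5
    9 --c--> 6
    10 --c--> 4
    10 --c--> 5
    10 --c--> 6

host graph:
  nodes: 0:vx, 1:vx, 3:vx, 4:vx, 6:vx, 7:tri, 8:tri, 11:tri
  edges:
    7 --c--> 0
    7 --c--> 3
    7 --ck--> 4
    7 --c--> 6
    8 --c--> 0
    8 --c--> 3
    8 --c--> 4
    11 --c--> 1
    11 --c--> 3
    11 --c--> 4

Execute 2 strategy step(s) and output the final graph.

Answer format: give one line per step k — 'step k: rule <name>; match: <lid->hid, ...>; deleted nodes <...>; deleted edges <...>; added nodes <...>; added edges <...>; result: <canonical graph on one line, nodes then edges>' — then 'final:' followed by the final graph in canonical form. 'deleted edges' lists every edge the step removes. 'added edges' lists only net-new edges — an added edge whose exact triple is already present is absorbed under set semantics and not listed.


step 1: rule r1; match: 0->8, 1->0, 2->3, 3->4; deleted nodes 8; deleted edges (8,0,c); (8,3,c); (8,4,c); added nodes 12, 13, 14, 15, 16, 17, 18; added edges (15,0,c); (15,12,c); (15,14,c); (16,3,c); (16,12,c); (16,13,c); (17,4,c); (17,13,c); (17,14,c); (18,12,c); (18,13,c); (18,14,c); result: nodes: 0:vx, 1:vx, 3:vx, 4:vx, 6:vx, 7:tri, 11:tri, 12:vx, 13:vx, 14:vx, 15:tri, 16:tri, 17:tri, 18:tri edges: (7,0,c); (7,3,c); (7,4,ck); (7,6,c); (11,1,c); (11,3,c); (11,4,c); (15,0,c); (15,12,c); (15,14,c); (16,3,c); (16,12,c); (16,13,c); (17,4,c); (17,13,c); (17,14,c); (18,12,c); (18,13,c); (18,14,c)
step 2: rule r1; match: 0->11, 1->1, 2->3, 3->4; deleted nodes 11; deleted edges (11,1,c); (11,3,c); (11,4,c); added nodes 19, 20, 21, 22, 23, 24, 25; added edges (22,1,c); (22,19,c); (22,21,c); (23,3,c); (23,19,c); (23,20,c); (24,4,c); (24,20,c); (24,21,c); (25,19,c); (25,20,c); (25,21,c); result: nodes: 0:vx, 1:vx, 3:vx, 4:vx, 6:vx, 7:tri, 12:vx, 13:vx, 14:vx, 15:tri, 16:tri, 17:tri, 18:tri, 19:vx, 20:vx, 21:vx, 22:tri, 23:tri, 24:tri, 25:tri edges: (7,0,c); (7,3,c); (7,4,ck); (7,6,c); (15,0,c); (15,12,c); (15,14,c); (16,3,c); (16,12,c); (16,13,c); (17,4,c); (17,13,c); (17,14,c); (18,12,c); (18,13,c); (18,14,c); (22,1,c); (22,19,c); (22,21,c); (23,3,c); (23,19,c); (23,20,c); (24,4,c); (24,20,c); (24,21,c); (25,19,c); (25,20,c); (25,21,c)
final:
nodes: 0:vx, 1:vx, 3:vx, 4:vx, 6:vx, 7:tri, 12:vx, 13:vx, 14:vx, 15:tri, 16:tri, 17:tri, 18:tri, 19:vx, 20:vx, 21:vx, 22:tri, 23:tri, 24:tri, 25:tri
edges: (7,0,c); (7,3,c); (7,4,ck); (7,6,c); (15,0,c); (15,12,c); (15,14,c); (16,3,c); (16,12,c); (16,13,c); (17,4,c); (17,13,c); (17,14,c); (18,12,c); (18,13,c); (18,14,c); (22,1,c); (22,19,c); (22,21,c); (23,3,c); (23,19,c); (23,20,c); (24,4,c); (24,20,c); (24,21,c); (25,19,c); (25,20,c); (25,21,c)
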